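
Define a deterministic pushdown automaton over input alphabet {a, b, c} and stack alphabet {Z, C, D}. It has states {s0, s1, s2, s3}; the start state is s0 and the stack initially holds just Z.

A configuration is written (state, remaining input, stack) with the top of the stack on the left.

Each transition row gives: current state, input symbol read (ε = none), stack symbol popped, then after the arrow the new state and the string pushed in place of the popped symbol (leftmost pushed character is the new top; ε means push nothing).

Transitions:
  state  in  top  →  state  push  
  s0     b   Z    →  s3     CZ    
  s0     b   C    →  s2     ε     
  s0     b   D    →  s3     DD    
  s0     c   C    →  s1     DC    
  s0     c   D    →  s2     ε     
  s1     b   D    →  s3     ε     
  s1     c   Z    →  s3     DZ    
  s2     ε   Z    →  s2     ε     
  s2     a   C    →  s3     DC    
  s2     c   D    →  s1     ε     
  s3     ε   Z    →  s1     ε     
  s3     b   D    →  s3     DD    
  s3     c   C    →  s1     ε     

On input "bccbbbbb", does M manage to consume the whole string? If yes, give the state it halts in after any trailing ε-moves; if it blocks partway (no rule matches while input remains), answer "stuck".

s3

(s0, bccbbbbb, Z)
  read b, top Z: go to s3, push CZ → (s3, ccbbbbb, CZ)
  read c, top C: go to s1, push ε → (s1, cbbbbb, Z)
  read c, top Z: go to s3, push DZ → (s3, bbbbb, DZ)
  read b, top D: go to s3, push DD → (s3, bbbb, DDZ)
  read b, top D: go to s3, push DD → (s3, bbb, DDDZ)
  read b, top D: go to s3, push DD → (s3, bb, DDDDZ)
  read b, top D: go to s3, push DD → (s3, b, DDDDDZ)
  read b, top D: go to s3, push DD → (s3, ε, DDDDDDZ)
All input consumed; M is in state s3.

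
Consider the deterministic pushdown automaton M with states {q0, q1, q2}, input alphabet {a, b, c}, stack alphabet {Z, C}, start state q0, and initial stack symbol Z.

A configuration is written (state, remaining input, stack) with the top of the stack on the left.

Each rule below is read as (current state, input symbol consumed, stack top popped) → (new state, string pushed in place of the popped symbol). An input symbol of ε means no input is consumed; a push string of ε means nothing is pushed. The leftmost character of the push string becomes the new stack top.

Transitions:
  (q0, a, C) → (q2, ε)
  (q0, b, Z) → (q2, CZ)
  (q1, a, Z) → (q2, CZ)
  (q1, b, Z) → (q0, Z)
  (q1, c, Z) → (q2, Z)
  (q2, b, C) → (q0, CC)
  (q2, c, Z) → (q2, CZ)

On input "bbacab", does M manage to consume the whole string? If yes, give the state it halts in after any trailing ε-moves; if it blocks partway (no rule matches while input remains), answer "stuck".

(q0, bbacab, Z)
  read b, top Z: go to q2, push CZ → (q2, bacab, CZ)
  read b, top C: go to q0, push CC → (q0, acab, CCZ)
  read a, top C: go to q2, push ε → (q2, cab, CZ)
No transition for (q2, c, top C); M blocks with input cab remaining.

stuck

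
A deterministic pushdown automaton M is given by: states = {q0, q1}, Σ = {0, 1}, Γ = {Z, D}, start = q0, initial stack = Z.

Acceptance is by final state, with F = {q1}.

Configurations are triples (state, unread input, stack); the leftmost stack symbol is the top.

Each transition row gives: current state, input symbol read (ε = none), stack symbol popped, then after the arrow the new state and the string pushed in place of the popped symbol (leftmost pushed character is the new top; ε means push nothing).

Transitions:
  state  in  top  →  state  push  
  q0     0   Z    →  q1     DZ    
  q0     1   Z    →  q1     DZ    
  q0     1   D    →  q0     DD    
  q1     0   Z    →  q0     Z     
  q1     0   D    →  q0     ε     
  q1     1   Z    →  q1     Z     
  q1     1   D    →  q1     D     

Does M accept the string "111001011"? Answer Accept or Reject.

Accept

(q0, 111001011, Z)
  read 1, top Z: go to q1, push DZ → (q1, 11001011, DZ)
  read 1, top D: go to q1, push D → (q1, 1001011, DZ)
  read 1, top D: go to q1, push D → (q1, 001011, DZ)
  read 0, top D: go to q0, push ε → (q0, 01011, Z)
  read 0, top Z: go to q1, push DZ → (q1, 1011, DZ)
  read 1, top D: go to q1, push D → (q1, 011, DZ)
  read 0, top D: go to q0, push ε → (q0, 11, Z)
  read 1, top Z: go to q1, push DZ → (q1, 1, DZ)
  read 1, top D: go to q1, push D → (q1, ε, DZ)
All input consumed; state q1 ∈ F.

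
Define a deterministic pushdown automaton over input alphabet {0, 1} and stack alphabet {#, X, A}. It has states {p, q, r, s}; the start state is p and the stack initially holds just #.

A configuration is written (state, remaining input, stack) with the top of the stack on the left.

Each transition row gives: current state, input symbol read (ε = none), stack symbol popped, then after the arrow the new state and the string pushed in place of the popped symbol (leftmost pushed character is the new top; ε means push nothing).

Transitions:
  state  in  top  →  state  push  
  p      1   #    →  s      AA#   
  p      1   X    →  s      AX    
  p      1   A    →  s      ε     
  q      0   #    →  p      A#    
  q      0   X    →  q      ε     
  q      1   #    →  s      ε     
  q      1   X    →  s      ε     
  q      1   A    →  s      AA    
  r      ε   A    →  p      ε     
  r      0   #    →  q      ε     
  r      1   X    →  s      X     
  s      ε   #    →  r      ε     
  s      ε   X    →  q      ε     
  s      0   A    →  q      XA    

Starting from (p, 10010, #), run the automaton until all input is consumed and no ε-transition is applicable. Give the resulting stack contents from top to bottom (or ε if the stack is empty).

(p, 10010, #)
  read 1, top #: go to s, push AA# → (s, 0010, AA#)
  read 0, top A: go to q, push XA → (q, 010, XAA#)
  read 0, top X: go to q, push ε → (q, 10, AA#)
  read 1, top A: go to s, push AA → (s, 0, AAA#)
  read 0, top A: go to q, push XA → (q, ε, XAAA#)
All input consumed in state q with stack XAAA#.

XAAA#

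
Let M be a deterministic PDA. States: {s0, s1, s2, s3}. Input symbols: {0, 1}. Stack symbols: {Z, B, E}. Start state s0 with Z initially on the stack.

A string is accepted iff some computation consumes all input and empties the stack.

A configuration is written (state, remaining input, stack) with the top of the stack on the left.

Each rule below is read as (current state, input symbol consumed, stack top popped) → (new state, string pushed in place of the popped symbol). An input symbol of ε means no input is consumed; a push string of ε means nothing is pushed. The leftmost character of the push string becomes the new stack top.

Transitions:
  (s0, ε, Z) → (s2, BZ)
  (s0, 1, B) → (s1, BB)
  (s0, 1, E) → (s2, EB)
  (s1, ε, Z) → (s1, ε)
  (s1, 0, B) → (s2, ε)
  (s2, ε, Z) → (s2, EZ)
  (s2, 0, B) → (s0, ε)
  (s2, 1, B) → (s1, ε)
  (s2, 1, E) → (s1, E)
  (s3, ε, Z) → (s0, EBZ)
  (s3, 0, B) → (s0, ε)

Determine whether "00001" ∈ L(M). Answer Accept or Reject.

Accept

(s0, 00001, Z)
  ε-move, top Z: go to s2, push BZ → (s2, 00001, BZ)
  read 0, top B: go to s0, push ε → (s0, 0001, Z)
  ε-move, top Z: go to s2, push BZ → (s2, 0001, BZ)
  read 0, top B: go to s0, push ε → (s0, 001, Z)
  ε-move, top Z: go to s2, push BZ → (s2, 001, BZ)
  read 0, top B: go to s0, push ε → (s0, 01, Z)
  ε-move, top Z: go to s2, push BZ → (s2, 01, BZ)
  read 0, top B: go to s0, push ε → (s0, 1, Z)
  ε-move, top Z: go to s2, push BZ → (s2, 1, BZ)
  read 1, top B: go to s1, push ε → (s1, ε, Z)
  ε-move, top Z: go to s1, push ε → (s1, ε, ε)
All input consumed and the stack is empty.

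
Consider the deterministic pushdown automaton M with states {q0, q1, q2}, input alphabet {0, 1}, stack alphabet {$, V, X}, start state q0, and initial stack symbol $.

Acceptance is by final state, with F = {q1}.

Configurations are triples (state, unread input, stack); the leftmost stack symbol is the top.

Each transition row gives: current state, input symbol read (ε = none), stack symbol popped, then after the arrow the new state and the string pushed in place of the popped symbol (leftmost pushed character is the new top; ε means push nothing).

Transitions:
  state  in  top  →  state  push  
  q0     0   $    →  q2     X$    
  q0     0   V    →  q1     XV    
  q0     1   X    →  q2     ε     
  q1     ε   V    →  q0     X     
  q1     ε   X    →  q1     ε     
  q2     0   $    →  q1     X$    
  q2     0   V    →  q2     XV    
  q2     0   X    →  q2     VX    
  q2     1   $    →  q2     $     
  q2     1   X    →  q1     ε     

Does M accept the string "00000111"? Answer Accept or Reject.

Accept

(q0, 00000111, $) ⊢ (q2, 0000111, X$) ⊢ (q2, 000111, VX$) ⊢ (q2, 00111, XVX$) ⊢ (q2, 0111, VXVX$) ⊢ (q2, 111, XVXVX$) ⊢ (q1, 11, VXVX$) ⊢ (q0, 11, XXVX$) ⊢ (q2, 1, XVX$) ⊢ (q1, ε, VX$)
All input consumed; state q1 ∈ F.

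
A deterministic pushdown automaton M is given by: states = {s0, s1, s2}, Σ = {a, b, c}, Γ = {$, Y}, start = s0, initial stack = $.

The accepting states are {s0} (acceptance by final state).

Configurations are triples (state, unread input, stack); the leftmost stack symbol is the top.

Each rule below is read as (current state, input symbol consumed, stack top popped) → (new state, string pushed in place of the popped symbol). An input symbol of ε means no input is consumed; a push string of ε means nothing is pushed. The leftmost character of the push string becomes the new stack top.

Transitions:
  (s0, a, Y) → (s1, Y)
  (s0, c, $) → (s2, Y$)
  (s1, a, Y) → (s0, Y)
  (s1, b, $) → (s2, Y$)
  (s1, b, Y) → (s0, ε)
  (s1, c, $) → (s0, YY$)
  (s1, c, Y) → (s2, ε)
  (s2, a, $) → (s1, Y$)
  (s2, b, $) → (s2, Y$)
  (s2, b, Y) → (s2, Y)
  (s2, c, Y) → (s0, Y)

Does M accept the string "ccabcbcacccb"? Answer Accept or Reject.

(s0, ccabcbcacccb, $) ⊢ (s2, cabcbcacccb, Y$) ⊢ (s0, abcbcacccb, Y$) ⊢ (s1, bcbcacccb, Y$) ⊢ (s0, cbcacccb, $) ⊢ (s2, bcacccb, Y$) ⊢ (s2, cacccb, Y$) ⊢ (s0, acccb, Y$) ⊢ (s1, cccb, Y$) ⊢ (s2, ccb, $)
No transition applies at (s2, ccb, $); input not fully consumed.

Reject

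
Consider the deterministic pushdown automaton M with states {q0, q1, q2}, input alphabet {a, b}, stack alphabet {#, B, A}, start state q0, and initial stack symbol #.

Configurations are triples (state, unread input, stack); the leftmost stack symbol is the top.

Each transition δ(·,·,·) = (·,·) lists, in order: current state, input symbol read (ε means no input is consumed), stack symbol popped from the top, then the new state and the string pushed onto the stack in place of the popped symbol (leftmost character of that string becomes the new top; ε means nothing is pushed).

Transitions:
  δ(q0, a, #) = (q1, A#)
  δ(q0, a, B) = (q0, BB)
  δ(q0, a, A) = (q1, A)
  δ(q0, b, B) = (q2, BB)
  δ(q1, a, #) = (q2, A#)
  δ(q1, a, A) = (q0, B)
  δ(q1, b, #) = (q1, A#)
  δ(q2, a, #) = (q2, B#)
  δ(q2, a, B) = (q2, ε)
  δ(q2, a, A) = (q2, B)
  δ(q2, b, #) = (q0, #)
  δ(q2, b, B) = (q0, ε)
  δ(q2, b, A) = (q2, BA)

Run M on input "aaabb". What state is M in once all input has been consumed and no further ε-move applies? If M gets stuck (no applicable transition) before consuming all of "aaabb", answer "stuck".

q0

(q0, aaabb, #)
  read a, top #: go to q1, push A# → (q1, aabb, A#)
  read a, top A: go to q0, push B → (q0, abb, B#)
  read a, top B: go to q0, push BB → (q0, bb, BB#)
  read b, top B: go to q2, push BB → (q2, b, BBB#)
  read b, top B: go to q0, push ε → (q0, ε, BB#)
All input consumed; M is in state q0.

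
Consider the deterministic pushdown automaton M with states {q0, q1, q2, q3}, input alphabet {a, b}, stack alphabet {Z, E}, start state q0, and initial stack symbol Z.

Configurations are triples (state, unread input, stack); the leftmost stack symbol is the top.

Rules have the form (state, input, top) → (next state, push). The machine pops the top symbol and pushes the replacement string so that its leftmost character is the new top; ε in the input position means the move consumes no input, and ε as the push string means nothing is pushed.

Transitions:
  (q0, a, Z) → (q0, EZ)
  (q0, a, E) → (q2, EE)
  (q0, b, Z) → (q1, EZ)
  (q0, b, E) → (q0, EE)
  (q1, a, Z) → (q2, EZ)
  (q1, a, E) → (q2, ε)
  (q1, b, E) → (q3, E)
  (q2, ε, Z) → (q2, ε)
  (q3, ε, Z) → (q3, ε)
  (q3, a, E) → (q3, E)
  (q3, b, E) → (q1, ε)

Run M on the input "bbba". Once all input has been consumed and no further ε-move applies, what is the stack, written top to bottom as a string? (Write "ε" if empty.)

(q0, bbba, Z)
  read b, top Z: go to q1, push EZ → (q1, bba, EZ)
  read b, top E: go to q3, push E → (q3, ba, EZ)
  read b, top E: go to q1, push ε → (q1, a, Z)
  read a, top Z: go to q2, push EZ → (q2, ε, EZ)
All input consumed in state q2 with stack EZ.

EZ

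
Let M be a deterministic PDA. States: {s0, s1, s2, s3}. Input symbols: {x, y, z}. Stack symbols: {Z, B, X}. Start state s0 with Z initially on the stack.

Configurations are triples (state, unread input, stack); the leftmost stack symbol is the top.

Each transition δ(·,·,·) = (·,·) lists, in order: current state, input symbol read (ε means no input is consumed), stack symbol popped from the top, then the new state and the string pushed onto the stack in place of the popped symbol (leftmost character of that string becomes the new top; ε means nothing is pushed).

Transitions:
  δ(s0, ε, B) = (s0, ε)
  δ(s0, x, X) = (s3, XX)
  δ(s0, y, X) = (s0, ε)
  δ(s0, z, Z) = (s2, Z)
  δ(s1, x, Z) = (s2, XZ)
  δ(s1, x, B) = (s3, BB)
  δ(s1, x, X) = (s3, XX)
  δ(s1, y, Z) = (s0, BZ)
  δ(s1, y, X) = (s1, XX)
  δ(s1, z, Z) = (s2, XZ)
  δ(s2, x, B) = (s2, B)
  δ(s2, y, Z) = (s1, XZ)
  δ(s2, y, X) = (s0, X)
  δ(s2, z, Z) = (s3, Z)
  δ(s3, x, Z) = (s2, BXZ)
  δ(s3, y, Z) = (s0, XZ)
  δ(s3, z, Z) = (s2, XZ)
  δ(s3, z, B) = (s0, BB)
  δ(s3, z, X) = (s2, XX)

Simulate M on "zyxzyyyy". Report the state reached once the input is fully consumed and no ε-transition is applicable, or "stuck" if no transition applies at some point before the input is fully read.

(s0, zyxzyyyy, Z) ⊢ (s2, yxzyyyy, Z) ⊢ (s1, xzyyyy, XZ) ⊢ (s3, zyyyy, XXZ) ⊢ (s2, yyyy, XXXZ) ⊢ (s0, yyy, XXXZ) ⊢ (s0, yy, XXZ) ⊢ (s0, y, XZ) ⊢ (s0, ε, Z)
All input consumed; M is in state s0.

s0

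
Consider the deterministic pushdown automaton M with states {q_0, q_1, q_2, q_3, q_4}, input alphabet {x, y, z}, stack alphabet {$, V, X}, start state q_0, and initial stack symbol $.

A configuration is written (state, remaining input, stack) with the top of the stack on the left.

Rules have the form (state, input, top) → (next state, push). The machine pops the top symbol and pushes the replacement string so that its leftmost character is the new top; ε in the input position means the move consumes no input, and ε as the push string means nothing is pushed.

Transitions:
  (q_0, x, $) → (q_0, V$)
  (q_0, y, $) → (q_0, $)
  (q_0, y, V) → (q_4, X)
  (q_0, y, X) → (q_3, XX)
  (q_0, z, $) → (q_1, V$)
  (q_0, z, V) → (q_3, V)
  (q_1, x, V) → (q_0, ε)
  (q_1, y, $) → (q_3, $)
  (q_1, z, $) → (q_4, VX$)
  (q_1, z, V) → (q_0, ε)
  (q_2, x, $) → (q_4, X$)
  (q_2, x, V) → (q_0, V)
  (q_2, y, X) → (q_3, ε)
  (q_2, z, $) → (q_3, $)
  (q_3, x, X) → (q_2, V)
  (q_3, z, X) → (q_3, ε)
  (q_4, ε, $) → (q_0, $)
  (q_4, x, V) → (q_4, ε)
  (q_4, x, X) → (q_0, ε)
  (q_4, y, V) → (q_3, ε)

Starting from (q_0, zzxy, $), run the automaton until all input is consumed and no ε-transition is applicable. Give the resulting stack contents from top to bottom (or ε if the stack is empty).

(q_0, zzxy, $)
  read z, top $: go to q_1, push V$ → (q_1, zxy, V$)
  read z, top V: go to q_0, push ε → (q_0, xy, $)
  read x, top $: go to q_0, push V$ → (q_0, y, V$)
  read y, top V: go to q_4, push X → (q_4, ε, X$)
All input consumed in state q_4 with stack X$.

X$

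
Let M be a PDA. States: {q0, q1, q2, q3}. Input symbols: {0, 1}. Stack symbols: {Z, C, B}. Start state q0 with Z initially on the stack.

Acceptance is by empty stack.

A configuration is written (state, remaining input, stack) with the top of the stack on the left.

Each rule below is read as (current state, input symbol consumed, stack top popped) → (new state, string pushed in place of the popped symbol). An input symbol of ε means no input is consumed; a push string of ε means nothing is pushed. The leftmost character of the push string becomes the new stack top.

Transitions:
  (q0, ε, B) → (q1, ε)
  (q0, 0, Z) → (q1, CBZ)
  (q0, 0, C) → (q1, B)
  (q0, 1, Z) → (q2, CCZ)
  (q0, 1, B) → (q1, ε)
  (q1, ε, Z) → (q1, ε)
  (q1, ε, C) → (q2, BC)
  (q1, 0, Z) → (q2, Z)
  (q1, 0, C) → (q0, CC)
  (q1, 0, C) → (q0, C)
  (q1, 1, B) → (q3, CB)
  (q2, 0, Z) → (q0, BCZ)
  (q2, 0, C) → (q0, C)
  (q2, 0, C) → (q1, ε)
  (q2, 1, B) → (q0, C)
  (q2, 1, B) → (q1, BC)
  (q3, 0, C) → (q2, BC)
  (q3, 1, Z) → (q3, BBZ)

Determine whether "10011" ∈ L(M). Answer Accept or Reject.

No computation consumes all input and empties the stack.

Reject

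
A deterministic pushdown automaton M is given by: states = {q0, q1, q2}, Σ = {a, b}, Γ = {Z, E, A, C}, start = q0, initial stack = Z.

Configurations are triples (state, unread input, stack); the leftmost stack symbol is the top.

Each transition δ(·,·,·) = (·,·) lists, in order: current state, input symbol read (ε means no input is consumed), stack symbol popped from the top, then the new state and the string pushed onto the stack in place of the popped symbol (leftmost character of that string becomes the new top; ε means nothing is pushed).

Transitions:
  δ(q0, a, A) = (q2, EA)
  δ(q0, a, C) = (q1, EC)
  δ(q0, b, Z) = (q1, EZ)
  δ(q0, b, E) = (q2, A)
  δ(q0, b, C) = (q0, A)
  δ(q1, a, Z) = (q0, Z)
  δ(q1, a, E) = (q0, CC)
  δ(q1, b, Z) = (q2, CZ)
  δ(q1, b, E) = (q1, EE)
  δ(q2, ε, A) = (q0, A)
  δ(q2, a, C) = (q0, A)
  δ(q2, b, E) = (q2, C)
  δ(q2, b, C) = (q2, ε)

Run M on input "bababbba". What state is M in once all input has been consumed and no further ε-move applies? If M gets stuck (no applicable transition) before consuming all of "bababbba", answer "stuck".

(q0, bababbba, Z)
  read b, top Z: go to q1, push EZ → (q1, ababbba, EZ)
  read a, top E: go to q0, push CC → (q0, babbba, CCZ)
  read b, top C: go to q0, push A → (q0, abbba, ACZ)
  read a, top A: go to q2, push EA → (q2, bbba, EACZ)
  read b, top E: go to q2, push C → (q2, bba, CACZ)
  read b, top C: go to q2, push ε → (q2, ba, ACZ)
  ε-move, top A: go to q0, push A → (q0, ba, ACZ)
No transition for (q0, b, top A); M blocks with input ba remaining.

stuck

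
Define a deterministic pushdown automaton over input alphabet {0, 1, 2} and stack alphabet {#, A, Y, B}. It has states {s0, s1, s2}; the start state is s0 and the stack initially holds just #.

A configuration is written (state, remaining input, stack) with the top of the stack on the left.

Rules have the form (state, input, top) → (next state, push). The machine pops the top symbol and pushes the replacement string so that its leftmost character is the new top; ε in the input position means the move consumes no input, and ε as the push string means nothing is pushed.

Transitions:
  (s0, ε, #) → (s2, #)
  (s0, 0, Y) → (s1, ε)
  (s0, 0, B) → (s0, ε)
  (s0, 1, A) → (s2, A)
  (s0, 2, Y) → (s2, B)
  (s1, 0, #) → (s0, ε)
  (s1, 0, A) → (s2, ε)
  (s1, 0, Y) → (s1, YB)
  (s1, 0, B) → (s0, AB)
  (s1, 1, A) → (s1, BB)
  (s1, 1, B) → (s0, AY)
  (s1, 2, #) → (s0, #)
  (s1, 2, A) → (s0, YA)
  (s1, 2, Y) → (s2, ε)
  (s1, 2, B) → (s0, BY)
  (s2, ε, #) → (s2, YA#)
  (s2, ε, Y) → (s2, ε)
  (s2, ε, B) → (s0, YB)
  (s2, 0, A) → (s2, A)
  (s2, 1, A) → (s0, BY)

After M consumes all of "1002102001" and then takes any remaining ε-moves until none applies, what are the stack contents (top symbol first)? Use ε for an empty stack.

(s0, 1002102001, #)
  ε-move, top #: go to s2, push # → (s2, 1002102001, #)
  ε-move, top #: go to s2, push YA# → (s2, 1002102001, YA#)
  ε-move, top Y: go to s2, push ε → (s2, 1002102001, A#)
  read 1, top A: go to s0, push BY → (s0, 002102001, BY#)
  read 0, top B: go to s0, push ε → (s0, 02102001, Y#)
  read 0, top Y: go to s1, push ε → (s1, 2102001, #)
  read 2, top #: go to s0, push # → (s0, 102001, #)
  ε-move, top #: go to s2, push # → (s2, 102001, #)
  ε-move, top #: go to s2, push YA# → (s2, 102001, YA#)
  ε-move, top Y: go to s2, push ε → (s2, 102001, A#)
  read 1, top A: go to s0, push BY → (s0, 02001, BY#)
  read 0, top B: go to s0, push ε → (s0, 2001, Y#)
  read 2, top Y: go to s2, push B → (s2, 001, B#)
  ε-move, top B: go to s0, push YB → (s0, 001, YB#)
  read 0, top Y: go to s1, push ε → (s1, 01, B#)
  read 0, top B: go to s0, push AB → (s0, 1, AB#)
  read 1, top A: go to s2, push A → (s2, ε, AB#)
All input consumed in state s2 with stack AB#.

AB#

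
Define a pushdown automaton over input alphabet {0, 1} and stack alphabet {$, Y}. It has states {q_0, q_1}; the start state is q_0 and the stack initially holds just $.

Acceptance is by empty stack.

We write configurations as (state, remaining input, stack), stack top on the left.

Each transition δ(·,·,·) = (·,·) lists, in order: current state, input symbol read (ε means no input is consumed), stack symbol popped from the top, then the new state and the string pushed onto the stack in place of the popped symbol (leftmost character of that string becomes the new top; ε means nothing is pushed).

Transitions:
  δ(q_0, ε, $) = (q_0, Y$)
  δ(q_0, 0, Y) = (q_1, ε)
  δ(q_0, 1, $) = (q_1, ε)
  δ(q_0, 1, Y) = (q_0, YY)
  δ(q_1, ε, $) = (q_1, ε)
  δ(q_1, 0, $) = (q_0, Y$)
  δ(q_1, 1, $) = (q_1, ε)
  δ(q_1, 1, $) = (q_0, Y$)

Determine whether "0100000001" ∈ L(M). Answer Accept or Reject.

Accept

One accepting computation: (q_0, 0100000001, $) ⊢ (q_0, 0100000001, Y$) ⊢ (q_1, 100000001, $) ⊢ (q_0, 00000001, Y$) ⊢ (q_1, 0000001, $) ⊢ (q_0, 000001, Y$) ⊢ (q_1, 00001, $) ⊢ (q_0, 0001, Y$) ⊢ (q_1, 001, $) ⊢ (q_0, 01, Y$) ⊢ (q_1, 1, $) ⊢ (q_1, ε, ε)
All input consumed and the stack is empty.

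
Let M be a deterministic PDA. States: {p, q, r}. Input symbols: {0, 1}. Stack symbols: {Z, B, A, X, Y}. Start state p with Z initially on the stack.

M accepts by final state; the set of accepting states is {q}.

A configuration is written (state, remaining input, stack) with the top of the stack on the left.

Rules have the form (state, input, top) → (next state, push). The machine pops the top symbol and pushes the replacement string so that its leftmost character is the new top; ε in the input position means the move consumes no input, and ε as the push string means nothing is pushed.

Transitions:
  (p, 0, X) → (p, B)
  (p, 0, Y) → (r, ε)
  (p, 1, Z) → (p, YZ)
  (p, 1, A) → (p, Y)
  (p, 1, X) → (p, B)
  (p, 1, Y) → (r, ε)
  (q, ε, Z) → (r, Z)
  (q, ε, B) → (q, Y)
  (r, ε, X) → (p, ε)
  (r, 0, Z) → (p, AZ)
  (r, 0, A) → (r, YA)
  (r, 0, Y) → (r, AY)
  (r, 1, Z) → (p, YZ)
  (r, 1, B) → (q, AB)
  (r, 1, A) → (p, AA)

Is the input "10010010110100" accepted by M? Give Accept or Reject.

Reject

(p, 10010010110100, Z)
  read 1, top Z: go to p, push YZ → (p, 0010010110100, YZ)
  read 0, top Y: go to r, push ε → (r, 010010110100, Z)
  read 0, top Z: go to p, push AZ → (p, 10010110100, AZ)
  read 1, top A: go to p, push Y → (p, 0010110100, YZ)
  read 0, top Y: go to r, push ε → (r, 010110100, Z)
  read 0, top Z: go to p, push AZ → (p, 10110100, AZ)
  read 1, top A: go to p, push Y → (p, 0110100, YZ)
  read 0, top Y: go to r, push ε → (r, 110100, Z)
  read 1, top Z: go to p, push YZ → (p, 10100, YZ)
  read 1, top Y: go to r, push ε → (r, 0100, Z)
  read 0, top Z: go to p, push AZ → (p, 100, AZ)
  read 1, top A: go to p, push Y → (p, 00, YZ)
  read 0, top Y: go to r, push ε → (r, 0, Z)
  read 0, top Z: go to p, push AZ → (p, ε, AZ)
All input consumed; state p ∉ F and no further ε-move applies.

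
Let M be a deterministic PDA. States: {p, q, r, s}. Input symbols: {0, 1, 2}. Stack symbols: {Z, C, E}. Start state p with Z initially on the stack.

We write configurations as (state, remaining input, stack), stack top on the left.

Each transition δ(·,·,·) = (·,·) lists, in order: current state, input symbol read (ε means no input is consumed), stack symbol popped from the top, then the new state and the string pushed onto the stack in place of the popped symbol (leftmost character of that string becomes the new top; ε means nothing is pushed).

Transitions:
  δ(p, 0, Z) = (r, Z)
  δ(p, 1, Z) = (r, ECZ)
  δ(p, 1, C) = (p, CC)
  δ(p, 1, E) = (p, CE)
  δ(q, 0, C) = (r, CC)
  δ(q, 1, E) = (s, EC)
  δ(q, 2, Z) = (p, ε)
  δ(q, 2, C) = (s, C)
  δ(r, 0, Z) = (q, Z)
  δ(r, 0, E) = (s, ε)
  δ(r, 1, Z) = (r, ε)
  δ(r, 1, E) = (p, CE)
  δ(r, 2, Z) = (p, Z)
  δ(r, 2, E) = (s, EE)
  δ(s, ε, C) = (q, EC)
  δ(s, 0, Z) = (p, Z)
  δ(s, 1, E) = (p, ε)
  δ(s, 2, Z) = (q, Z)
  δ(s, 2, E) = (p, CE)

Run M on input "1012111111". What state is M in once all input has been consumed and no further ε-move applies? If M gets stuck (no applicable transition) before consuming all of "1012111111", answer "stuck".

p

(p, 1012111111, Z)
  read 1, top Z: go to r, push ECZ → (r, 012111111, ECZ)
  read 0, top E: go to s, push ε → (s, 12111111, CZ)
  ε-move, top C: go to q, push EC → (q, 12111111, ECZ)
  read 1, top E: go to s, push EC → (s, 2111111, ECCZ)
  read 2, top E: go to p, push CE → (p, 111111, CECCZ)
  read 1, top C: go to p, push CC → (p, 11111, CCECCZ)
  read 1, top C: go to p, push CC → (p, 1111, CCCECCZ)
  read 1, top C: go to p, push CC → (p, 111, CCCCECCZ)
  read 1, top C: go to p, push CC → (p, 11, CCCCCECCZ)
  read 1, top C: go to p, push CC → (p, 1, CCCCCCECCZ)
  read 1, top C: go to p, push CC → (p, ε, CCCCCCCECCZ)
All input consumed; M is in state p.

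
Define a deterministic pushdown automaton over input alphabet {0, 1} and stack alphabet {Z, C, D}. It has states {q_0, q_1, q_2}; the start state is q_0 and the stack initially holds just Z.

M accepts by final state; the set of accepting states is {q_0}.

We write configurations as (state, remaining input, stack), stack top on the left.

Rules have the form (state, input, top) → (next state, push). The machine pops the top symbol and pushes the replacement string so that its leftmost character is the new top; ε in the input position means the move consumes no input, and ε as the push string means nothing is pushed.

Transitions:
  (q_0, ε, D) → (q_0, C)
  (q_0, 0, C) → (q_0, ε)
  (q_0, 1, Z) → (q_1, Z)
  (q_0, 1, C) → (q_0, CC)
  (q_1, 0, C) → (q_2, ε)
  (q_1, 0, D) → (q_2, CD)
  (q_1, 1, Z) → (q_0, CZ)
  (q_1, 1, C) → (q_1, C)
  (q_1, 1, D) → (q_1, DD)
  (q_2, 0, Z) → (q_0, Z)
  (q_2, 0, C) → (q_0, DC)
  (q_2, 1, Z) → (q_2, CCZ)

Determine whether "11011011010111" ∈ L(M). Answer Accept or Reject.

Reject

(q_0, 11011011010111, Z)
  read 1, top Z: go to q_1, push Z → (q_1, 1011011010111, Z)
  read 1, top Z: go to q_0, push CZ → (q_0, 011011010111, CZ)
  read 0, top C: go to q_0, push ε → (q_0, 11011010111, Z)
  read 1, top Z: go to q_1, push Z → (q_1, 1011010111, Z)
  read 1, top Z: go to q_0, push CZ → (q_0, 011010111, CZ)
  read 0, top C: go to q_0, push ε → (q_0, 11010111, Z)
  read 1, top Z: go to q_1, push Z → (q_1, 1010111, Z)
  read 1, top Z: go to q_0, push CZ → (q_0, 010111, CZ)
  read 0, top C: go to q_0, push ε → (q_0, 10111, Z)
  read 1, top Z: go to q_1, push Z → (q_1, 0111, Z)
No transition applies at (q_1, 0111, Z); input not fully consumed.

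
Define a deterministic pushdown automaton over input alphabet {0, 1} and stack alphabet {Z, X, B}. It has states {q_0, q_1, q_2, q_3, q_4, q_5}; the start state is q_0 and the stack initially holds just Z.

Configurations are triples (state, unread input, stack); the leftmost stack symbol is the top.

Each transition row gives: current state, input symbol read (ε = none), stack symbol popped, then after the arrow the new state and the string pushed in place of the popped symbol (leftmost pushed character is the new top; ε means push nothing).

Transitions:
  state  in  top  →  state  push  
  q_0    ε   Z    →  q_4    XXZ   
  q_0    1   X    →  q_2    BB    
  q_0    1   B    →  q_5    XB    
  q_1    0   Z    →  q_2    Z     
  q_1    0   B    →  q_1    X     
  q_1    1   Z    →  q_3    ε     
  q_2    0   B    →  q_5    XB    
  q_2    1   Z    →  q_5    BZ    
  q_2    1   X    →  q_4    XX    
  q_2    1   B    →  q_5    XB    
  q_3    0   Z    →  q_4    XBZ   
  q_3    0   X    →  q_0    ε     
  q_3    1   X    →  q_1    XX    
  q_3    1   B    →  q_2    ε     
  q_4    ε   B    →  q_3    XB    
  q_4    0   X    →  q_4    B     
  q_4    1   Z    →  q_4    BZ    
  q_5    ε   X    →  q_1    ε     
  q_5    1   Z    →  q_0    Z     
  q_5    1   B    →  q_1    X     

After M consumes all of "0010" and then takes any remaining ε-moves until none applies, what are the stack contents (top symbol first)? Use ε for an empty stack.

(q_0, 0010, Z) ⊢ (q_4, 0010, XXZ) ⊢ (q_4, 010, BXZ) ⊢ (q_3, 010, XBXZ) ⊢ (q_0, 10, BXZ) ⊢ (q_5, 0, XBXZ) ⊢ (q_1, 0, BXZ) ⊢ (q_1, ε, XXZ)
All input consumed in state q_1 with stack XXZ.

XXZ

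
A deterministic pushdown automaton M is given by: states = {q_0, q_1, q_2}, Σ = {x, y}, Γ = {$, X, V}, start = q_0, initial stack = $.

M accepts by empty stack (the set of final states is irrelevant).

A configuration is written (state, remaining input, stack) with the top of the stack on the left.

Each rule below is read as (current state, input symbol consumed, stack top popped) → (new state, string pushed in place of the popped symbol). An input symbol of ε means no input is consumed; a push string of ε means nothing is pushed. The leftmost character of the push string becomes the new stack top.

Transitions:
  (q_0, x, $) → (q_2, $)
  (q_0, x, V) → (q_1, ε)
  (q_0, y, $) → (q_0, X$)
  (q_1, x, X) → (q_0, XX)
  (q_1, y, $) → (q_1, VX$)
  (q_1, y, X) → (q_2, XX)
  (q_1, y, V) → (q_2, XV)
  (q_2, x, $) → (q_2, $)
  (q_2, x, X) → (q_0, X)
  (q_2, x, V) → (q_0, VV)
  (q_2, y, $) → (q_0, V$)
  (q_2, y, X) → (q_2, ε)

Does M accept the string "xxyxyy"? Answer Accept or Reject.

(q_0, xxyxyy, $)
  read x, top $: go to q_2, push $ → (q_2, xyxyy, $)
  read x, top $: go to q_2, push $ → (q_2, yxyy, $)
  read y, top $: go to q_0, push V$ → (q_0, xyy, V$)
  read x, top V: go to q_1, push ε → (q_1, yy, $)
  read y, top $: go to q_1, push VX$ → (q_1, y, VX$)
  read y, top V: go to q_2, push XV → (q_2, ε, XVX$)
All input consumed; stack is XVX$, not empty, and no further ε-move applies.

Reject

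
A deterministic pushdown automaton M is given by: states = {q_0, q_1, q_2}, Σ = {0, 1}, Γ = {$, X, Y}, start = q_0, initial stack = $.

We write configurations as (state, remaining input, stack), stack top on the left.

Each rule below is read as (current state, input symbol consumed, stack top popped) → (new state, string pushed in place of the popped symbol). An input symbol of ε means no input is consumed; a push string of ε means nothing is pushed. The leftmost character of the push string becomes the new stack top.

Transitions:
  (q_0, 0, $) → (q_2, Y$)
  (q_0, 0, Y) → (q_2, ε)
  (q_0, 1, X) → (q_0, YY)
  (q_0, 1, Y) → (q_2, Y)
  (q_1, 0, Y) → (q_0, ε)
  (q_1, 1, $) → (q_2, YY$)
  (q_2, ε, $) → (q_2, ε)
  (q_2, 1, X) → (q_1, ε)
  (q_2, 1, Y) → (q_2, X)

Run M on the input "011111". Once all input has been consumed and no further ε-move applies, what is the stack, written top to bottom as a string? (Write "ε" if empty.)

(q_0, 011111, $)
  read 0, top $: go to q_2, push Y$ → (q_2, 11111, Y$)
  read 1, top Y: go to q_2, push X → (q_2, 1111, X$)
  read 1, top X: go to q_1, push ε → (q_1, 111, $)
  read 1, top $: go to q_2, push YY$ → (q_2, 11, YY$)
  read 1, top Y: go to q_2, push X → (q_2, 1, XY$)
  read 1, top X: go to q_1, push ε → (q_1, ε, Y$)
All input consumed in state q_1 with stack Y$.

Y$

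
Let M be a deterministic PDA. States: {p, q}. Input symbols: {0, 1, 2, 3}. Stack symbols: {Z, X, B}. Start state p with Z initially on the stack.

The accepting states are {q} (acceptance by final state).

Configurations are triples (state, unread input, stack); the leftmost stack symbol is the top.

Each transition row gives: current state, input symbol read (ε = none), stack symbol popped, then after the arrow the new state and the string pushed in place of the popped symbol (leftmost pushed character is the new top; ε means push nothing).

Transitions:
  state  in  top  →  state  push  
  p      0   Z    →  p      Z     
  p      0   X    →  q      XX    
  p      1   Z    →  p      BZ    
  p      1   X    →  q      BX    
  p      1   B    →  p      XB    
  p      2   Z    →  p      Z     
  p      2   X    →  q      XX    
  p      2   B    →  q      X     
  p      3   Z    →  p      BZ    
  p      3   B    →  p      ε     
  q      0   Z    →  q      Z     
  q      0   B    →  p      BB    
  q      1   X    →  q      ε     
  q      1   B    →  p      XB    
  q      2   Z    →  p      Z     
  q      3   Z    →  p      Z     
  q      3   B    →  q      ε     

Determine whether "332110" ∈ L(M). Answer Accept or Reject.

Accept

(p, 332110, Z) ⊢ (p, 32110, BZ) ⊢ (p, 2110, Z) ⊢ (p, 110, Z) ⊢ (p, 10, BZ) ⊢ (p, 0, XBZ) ⊢ (q, ε, XXBZ)
All input consumed; state q ∈ F.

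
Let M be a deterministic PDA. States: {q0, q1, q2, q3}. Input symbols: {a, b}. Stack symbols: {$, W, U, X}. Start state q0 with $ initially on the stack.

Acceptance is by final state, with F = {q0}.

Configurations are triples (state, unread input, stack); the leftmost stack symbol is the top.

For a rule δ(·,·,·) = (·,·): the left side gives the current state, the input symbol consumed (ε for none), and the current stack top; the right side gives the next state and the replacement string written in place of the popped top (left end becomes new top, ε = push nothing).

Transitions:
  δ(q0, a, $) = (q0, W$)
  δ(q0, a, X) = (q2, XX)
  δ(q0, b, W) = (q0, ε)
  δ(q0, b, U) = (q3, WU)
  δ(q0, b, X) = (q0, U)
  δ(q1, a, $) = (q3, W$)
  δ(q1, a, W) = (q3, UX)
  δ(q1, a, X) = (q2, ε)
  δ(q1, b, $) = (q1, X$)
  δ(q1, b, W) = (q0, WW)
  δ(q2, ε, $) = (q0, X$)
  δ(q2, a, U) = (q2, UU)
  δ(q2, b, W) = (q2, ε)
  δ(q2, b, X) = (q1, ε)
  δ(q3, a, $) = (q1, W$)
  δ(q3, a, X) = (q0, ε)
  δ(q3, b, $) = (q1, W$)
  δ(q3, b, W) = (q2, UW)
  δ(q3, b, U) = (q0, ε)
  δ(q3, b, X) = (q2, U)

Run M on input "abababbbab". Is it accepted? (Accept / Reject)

Reject

(q0, abababbbab, $)
  read a, top $: go to q0, push W$ → (q0, bababbbab, W$)
  read b, top W: go to q0, push ε → (q0, ababbbab, $)
  read a, top $: go to q0, push W$ → (q0, babbbab, W$)
  read b, top W: go to q0, push ε → (q0, abbbab, $)
  read a, top $: go to q0, push W$ → (q0, bbbab, W$)
  read b, top W: go to q0, push ε → (q0, bbab, $)
No transition applies at (q0, bbab, $); input not fully consumed.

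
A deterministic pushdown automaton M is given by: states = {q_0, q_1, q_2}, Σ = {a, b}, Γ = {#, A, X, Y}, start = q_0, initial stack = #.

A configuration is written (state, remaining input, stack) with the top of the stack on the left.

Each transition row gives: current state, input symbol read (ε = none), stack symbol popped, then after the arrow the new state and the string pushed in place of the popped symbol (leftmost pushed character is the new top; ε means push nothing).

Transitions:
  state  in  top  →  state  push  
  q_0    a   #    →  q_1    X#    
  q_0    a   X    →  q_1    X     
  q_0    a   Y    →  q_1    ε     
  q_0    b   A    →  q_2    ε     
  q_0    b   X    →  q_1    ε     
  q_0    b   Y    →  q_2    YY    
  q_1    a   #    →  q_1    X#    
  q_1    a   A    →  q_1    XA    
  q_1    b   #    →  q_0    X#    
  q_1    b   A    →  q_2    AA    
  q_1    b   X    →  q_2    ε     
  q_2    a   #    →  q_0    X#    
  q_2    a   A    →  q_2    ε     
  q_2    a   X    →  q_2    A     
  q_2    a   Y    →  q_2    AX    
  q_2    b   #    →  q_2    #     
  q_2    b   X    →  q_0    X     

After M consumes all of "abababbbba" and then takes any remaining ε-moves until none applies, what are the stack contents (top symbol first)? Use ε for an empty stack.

X#

(q_0, abababbbba, #) ⊢ (q_1, bababbbba, X#) ⊢ (q_2, ababbbba, #) ⊢ (q_0, babbbba, X#) ⊢ (q_1, abbbba, #) ⊢ (q_1, bbbba, X#) ⊢ (q_2, bbba, #) ⊢ (q_2, bba, #) ⊢ (q_2, ba, #) ⊢ (q_2, a, #) ⊢ (q_0, ε, X#)
All input consumed in state q_0 with stack X#.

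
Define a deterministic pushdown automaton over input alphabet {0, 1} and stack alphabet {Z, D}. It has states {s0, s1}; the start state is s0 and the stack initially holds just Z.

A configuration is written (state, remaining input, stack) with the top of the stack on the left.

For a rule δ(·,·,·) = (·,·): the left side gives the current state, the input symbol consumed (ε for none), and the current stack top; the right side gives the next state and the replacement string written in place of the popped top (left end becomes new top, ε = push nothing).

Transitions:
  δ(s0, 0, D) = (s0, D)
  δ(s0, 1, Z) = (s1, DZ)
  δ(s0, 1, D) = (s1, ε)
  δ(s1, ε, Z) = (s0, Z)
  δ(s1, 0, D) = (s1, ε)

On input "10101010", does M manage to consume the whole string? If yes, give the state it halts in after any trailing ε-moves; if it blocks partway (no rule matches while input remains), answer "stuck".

s0

(s0, 10101010, Z)
  read 1, top Z: go to s1, push DZ → (s1, 0101010, DZ)
  read 0, top D: go to s1, push ε → (s1, 101010, Z)
  ε-move, top Z: go to s0, push Z → (s0, 101010, Z)
  read 1, top Z: go to s1, push DZ → (s1, 01010, DZ)
  read 0, top D: go to s1, push ε → (s1, 1010, Z)
  ε-move, top Z: go to s0, push Z → (s0, 1010, Z)
  read 1, top Z: go to s1, push DZ → (s1, 010, DZ)
  read 0, top D: go to s1, push ε → (s1, 10, Z)
  ε-move, top Z: go to s0, push Z → (s0, 10, Z)
  read 1, top Z: go to s1, push DZ → (s1, 0, DZ)
  read 0, top D: go to s1, push ε → (s1, ε, Z)
  ε-move, top Z: go to s0, push Z → (s0, ε, Z)
All input consumed; M is in state s0.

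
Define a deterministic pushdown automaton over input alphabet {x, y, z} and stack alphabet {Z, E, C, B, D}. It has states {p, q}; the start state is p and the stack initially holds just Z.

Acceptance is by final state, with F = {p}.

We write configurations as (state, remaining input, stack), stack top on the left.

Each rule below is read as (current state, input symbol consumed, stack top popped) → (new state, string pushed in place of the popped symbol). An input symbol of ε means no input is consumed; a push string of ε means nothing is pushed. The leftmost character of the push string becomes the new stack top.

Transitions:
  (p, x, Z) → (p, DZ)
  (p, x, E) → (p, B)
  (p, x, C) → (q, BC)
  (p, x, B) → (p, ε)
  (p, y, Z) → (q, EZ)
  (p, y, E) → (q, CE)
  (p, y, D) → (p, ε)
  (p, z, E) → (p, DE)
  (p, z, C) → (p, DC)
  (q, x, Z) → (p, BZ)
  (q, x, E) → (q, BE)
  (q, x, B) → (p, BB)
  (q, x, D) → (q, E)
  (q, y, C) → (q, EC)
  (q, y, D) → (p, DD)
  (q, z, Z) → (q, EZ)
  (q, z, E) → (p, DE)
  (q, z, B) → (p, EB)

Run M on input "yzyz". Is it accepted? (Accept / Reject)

Accept

(p, yzyz, Z)
  read y, top Z: go to q, push EZ → (q, zyz, EZ)
  read z, top E: go to p, push DE → (p, yz, DEZ)
  read y, top D: go to p, push ε → (p, z, EZ)
  read z, top E: go to p, push DE → (p, ε, DEZ)
All input consumed; state p ∈ F.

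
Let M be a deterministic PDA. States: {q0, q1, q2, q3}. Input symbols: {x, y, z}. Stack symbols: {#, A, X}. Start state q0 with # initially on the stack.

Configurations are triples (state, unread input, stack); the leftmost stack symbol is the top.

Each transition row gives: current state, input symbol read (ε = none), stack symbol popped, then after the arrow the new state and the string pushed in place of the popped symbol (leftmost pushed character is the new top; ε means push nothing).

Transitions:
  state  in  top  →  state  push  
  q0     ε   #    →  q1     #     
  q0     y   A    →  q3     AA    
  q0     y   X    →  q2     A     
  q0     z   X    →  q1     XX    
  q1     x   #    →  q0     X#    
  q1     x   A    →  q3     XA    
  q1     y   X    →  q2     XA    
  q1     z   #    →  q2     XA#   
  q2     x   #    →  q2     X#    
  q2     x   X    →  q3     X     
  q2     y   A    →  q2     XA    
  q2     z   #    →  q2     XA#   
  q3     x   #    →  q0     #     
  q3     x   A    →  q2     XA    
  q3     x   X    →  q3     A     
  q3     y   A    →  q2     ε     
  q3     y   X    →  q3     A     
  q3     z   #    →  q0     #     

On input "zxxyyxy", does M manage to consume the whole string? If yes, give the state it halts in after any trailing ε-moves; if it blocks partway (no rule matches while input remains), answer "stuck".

q3

(q0, zxxyyxy, #) ⊢ (q1, zxxyyxy, #) ⊢ (q2, xxyyxy, XA#) ⊢ (q3, xyyxy, XA#) ⊢ (q3, yyxy, AA#) ⊢ (q2, yxy, A#) ⊢ (q2, xy, XA#) ⊢ (q3, y, XA#) ⊢ (q3, ε, AA#)
All input consumed; M is in state q3.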